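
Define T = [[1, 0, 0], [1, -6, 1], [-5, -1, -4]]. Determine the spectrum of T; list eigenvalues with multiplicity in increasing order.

Characteristic polynomial: p(λ) = λ^3 + 9λ^2 + 15λ - 25 = (λ - 1)(λ + 5)^2.
Roots (with multiplicity): -5, -5, 1.

-5, -5, 1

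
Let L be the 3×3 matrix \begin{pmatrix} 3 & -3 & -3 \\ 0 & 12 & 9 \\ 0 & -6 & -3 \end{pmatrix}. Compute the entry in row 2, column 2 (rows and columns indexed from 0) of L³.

Characteristic polynomial: t^3 - 12t^2 + 45t - 54 = (t - 6)(t - 3)^2, so the eigenvalues are 3, 3, 6.
t=3: eigenvector (1, -2, 2).
t=6: eigenvector (-1, 3, -2).
t=3: eigenvector (0, -1, 1).
P = [[1, -1, 0], [-2, 3, -1], [2, -2, 1]], D = diag(3, 6, 3), P⁻¹ = [[1, 1, 1], [0, 1, 1], [-2, 0, 1]].
L³ = P·diag(27, 216, 27)·P⁻¹ = [[27, -189, -189], [0, 594, 567], [0, -378, -351]].
The requested entry is -351.

-351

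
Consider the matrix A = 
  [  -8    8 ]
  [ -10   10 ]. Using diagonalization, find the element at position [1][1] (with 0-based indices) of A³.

Characteristic polynomial: μ^2 - 2μ = μ(μ - 2), so the eigenvalues are 0, 2.
μ=0: eigenvector (-1, -1).
μ=2: eigenvector (4, 5).
P = [[-1, 4], [-1, 5]], D = diag(0, 2), P⁻¹ = [[-5, 4], [-1, 1]].
A³ = P·diag(0, 8)·P⁻¹ = [[-32, 32], [-40, 40]].
The requested entry is 40.

40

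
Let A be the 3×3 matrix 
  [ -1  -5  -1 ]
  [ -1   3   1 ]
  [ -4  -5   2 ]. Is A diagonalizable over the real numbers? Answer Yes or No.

Characteristic polynomial: p(μ) = μ^3 - 4μ^2 - 3μ + 18 = (μ - 3)^2(μ + 2).
μ = 3 has algebraic multiplicity 2; rank(A − 3I) = 2, so geometric multiplicity = 1.
Geometric multiplicity < algebraic multiplicity, so A is not diagonalizable.

No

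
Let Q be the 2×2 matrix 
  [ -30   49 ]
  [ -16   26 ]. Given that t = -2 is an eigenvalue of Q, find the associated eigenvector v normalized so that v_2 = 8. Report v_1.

14

Q + 2I = [[-28, 49], [-16, 28]].
Solving (Q + 2I)v = 0 gives the eigenspace spanned by (14, 8).
With v_2 = 8, v = (14, 8), so v_1 = 14.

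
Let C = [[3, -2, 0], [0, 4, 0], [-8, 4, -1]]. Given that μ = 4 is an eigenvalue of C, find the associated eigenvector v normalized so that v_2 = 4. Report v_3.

16

C − 4I = [[-1, -2, 0], [0, 0, 0], [-8, 4, -5]].
Solving (C − 4I)v = 0 gives the eigenspace spanned by (-8, 4, 16).
With v_2 = 4, v = (-8, 4, 16), so v_3 = 16.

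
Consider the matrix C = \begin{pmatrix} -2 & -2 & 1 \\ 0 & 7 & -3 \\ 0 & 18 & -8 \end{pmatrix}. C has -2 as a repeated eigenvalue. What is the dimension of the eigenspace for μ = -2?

1

C + 2I = [[0, -2, 1], [0, 9, -3], [0, 18, -6]].
This matrix has rank 2, so its null space has dimension 3 − 2 = 1.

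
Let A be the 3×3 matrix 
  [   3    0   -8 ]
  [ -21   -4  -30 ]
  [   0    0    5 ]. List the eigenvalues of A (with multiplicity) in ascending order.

-4, 3, 5

Characteristic polynomial: p(λ) = λ^3 - 4λ^2 - 17λ + 60 = (λ - 5)(λ - 3)(λ + 4).
Roots (with multiplicity): -4, 3, 5.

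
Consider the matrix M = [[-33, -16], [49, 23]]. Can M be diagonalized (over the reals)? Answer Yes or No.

Characteristic polynomial: p(t) = t^2 + 10t + 25 = (t + 5)^2.
t = -5 has algebraic multiplicity 2; rank(M + 5I) = 1, so geometric multiplicity = 1.
Geometric multiplicity < algebraic multiplicity, so M is not diagonalizable.

No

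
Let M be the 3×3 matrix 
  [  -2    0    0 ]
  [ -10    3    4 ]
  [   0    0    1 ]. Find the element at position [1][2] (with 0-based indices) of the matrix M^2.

Characteristic polynomial: s^3 - 2s^2 - 5s + 6 = (s - 3)(s - 1)(s + 2), so the eigenvalues are -2, 1, 3.
s=3: eigenvector (0, 1, 0).
s=-2: eigenvector (1, 2, 0).
s=1: eigenvector (0, -2, 1).
P = [[0, 1, 0], [1, 2, -2], [0, 0, 1]], D = diag(3, -2, 1), P⁻¹ = [[-2, 1, 2], [1, 0, 0], [0, 0, 1]].
M² = P·diag(9, 4, 1)·P⁻¹ = [[4, 0, 0], [-10, 9, 16], [0, 0, 1]].
The requested entry is 16.

16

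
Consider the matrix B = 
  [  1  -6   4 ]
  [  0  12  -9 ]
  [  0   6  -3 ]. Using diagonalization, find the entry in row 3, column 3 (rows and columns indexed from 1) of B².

-45

Characteristic polynomial: t^3 - 10t^2 + 27t - 18 = (t - 6)(t - 3)(t - 1), so the eigenvalues are 1, 3, 6.
t=6: eigenvector (-2, 3, 2).
t=1: eigenvector (1, 0, 0).
t=3: eigenvector (-1, 1, 1).
P = [[-2, 1, -1], [3, 0, 1], [2, 0, 1]], D = diag(6, 1, 3), P⁻¹ = [[0, 1, -1], [1, 0, 1], [0, -2, 3]].
B² = P·diag(36, 1, 9)·P⁻¹ = [[1, -54, 46], [0, 90, -81], [0, 54, -45]].
The requested entry is -45.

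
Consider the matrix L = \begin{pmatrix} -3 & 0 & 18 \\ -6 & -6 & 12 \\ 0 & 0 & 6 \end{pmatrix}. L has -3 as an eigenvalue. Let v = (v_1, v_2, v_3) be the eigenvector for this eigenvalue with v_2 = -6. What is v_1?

3

L + 3I = [[0, 0, 18], [-6, -3, 12], [0, 0, 9]].
Solving (L + 3I)v = 0 gives the eigenspace spanned by (3, -6, 0).
With v_2 = -6, v = (3, -6, 0), so v_1 = 3.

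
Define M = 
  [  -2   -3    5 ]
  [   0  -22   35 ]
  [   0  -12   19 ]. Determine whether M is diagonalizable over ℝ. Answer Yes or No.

No

Characteristic polynomial: p(s) = s^3 + 5s^2 + 8s + 4 = (s + 1)(s + 2)^2.
s = -2 has algebraic multiplicity 2; rank(M + 2I) = 2, so geometric multiplicity = 1.
Geometric multiplicity < algebraic multiplicity, so M is not diagonalizable.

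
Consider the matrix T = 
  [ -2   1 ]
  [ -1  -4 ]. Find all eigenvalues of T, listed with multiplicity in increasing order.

Characteristic polynomial: p(μ) = μ^2 + 6μ + 9 = (μ + 3)^2.
Roots (with multiplicity): -3, -3.

-3, -3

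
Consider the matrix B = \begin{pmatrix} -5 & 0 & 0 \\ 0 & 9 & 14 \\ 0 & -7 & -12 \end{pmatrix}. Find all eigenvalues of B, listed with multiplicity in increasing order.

-5, -5, 2

Characteristic polynomial: p(r) = r^3 + 8r^2 + 5r - 50 = (r - 2)(r + 5)^2.
Roots (with multiplicity): -5, -5, 2.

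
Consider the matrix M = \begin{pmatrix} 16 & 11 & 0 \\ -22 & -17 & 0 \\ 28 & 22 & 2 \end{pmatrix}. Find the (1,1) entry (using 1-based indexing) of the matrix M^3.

466

Characteristic polynomial: s^3 - s^2 - 32s + 60 = (s - 5)(s - 2)(s + 6), so the eigenvalues are -6, 2, 5.
s=-6: eigenvector (-1, 2, -2).
s=5: eigenvector (-1, 1, -2).
s=2: eigenvector (0, 0, 1).
P = [[-1, -1, 0], [2, 1, 0], [-2, -2, 1]], D = diag(-6, 5, 2), P⁻¹ = [[1, 1, 0], [-2, -1, 0], [-2, 0, 1]].
M³ = P·diag(-216, 125, 8)·P⁻¹ = [[466, 341, 0], [-682, -557, 0], [916, 682, 8]].
The requested entry is 466.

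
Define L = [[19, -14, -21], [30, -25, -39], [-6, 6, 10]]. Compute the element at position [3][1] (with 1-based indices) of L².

Characteristic polynomial: μ^3 - 4μ^2 - 7μ + 10 = (μ - 5)(μ - 1)(μ + 2), so the eigenvalues are -2, 1, 5.
μ=-2: eigenvector (-1, -3, 1).
μ=1: eigenvector (0, -3, 2).
μ=5: eigenvector (1, 1, 0).
P = [[-1, 0, 1], [-3, -3, 1], [1, 2, 0]], D = diag(-2, 1, 5), P⁻¹ = [[2, -2, -3], [-1, 1, 2], [3, -2, -3]].
L² = P·diag(4, 1, 25)·P⁻¹ = [[67, -42, -63], [54, -29, -45], [6, -6, -8]].
The requested entry is 6.

6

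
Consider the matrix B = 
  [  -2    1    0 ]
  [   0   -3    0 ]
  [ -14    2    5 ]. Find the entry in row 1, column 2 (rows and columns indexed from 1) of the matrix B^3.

19

Characteristic polynomial: μ^3 - 19μ - 30 = (μ - 5)(μ + 2)(μ + 3), so the eigenvalues are -3, -2, 5.
μ=-2: eigenvector (-1, 0, -2).
μ=-3: eigenvector (-1, 1, -2).
μ=5: eigenvector (0, 0, 1).
P = [[-1, -1, 0], [0, 1, 0], [-2, -2, 1]], D = diag(-2, -3, 5), P⁻¹ = [[-1, -1, 0], [0, 1, 0], [-2, 0, 1]].
B³ = P·diag(-8, -27, 125)·P⁻¹ = [[-8, 19, 0], [0, -27, 0], [-266, 38, 125]].
The requested entry is 19.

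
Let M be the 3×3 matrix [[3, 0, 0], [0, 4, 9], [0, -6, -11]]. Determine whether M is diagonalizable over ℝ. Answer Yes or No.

Yes

Characteristic polynomial: p(s) = s^3 + 4s^2 - 11s - 30 = (s - 3)(s + 2)(s + 5).
All 3 eigenvalues are distinct, so M is diagonalizable.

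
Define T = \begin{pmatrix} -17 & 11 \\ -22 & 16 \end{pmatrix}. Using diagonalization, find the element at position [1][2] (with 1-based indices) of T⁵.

Characteristic polynomial: μ^2 + μ - 30 = (μ - 5)(μ + 6), so the eigenvalues are -6, 5.
μ=5: eigenvector (-1, -2).
μ=-6: eigenvector (1, 1).
P = [[-1, 1], [-2, 1]], D = diag(5, -6), P⁻¹ = [[1, -1], [2, -1]].
T⁵ = P·diag(3125, -7776)·P⁻¹ = [[-18677, 10901], [-21802, 14026]].
The requested entry is 10901.

10901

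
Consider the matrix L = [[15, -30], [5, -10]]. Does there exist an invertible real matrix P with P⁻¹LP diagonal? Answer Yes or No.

Characteristic polynomial: p(t) = t^2 - 5t = t(t - 5).
All 2 eigenvalues are distinct, so L is diagonalizable.

Yes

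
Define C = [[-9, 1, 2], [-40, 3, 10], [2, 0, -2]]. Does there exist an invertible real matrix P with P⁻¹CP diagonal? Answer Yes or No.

Characteristic polynomial: p(t) = t^3 + 8t^2 + 21t + 18 = (t + 2)(t + 3)^2.
t = -3 has algebraic multiplicity 2; rank(C + 3I) = 2, so geometric multiplicity = 1.
Geometric multiplicity < algebraic multiplicity, so C is not diagonalizable.

No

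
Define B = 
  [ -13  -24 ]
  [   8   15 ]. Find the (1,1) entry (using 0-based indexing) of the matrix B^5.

975

Characteristic polynomial: λ^2 - 2λ - 3 = (λ - 3)(λ + 1), so the eigenvalues are -1, 3.
λ=-1: eigenvector (-2, 1).
λ=3: eigenvector (-3, 2).
P = [[-2, -3], [1, 2]], D = diag(-1, 3), P⁻¹ = [[-2, -3], [1, 2]].
B⁵ = P·diag(-1, 243)·P⁻¹ = [[-733, -1464], [488, 975]].
The requested entry is 975.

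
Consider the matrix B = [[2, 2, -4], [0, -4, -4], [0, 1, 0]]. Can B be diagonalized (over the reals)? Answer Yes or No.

No

Characteristic polynomial: p(r) = r^3 + 2r^2 - 4r - 8 = (r - 2)(r + 2)^2.
r = -2 has algebraic multiplicity 2; rank(B + 2I) = 2, so geometric multiplicity = 1.
Geometric multiplicity < algebraic multiplicity, so B is not diagonalizable.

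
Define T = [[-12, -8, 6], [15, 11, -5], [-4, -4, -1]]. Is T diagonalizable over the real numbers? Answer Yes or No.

No

Characteristic polynomial: p(λ) = λ^3 + 2λ^2 - 7λ + 4 = (λ - 1)^2(λ + 4).
λ = 1 has algebraic multiplicity 2; rank(T − 1I) = 2, so geometric multiplicity = 1.
Geometric multiplicity < algebraic multiplicity, so T is not diagonalizable.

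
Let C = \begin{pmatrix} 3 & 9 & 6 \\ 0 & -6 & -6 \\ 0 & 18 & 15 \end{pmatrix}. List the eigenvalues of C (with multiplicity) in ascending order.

Characteristic polynomial: p(μ) = μ^3 - 12μ^2 + 45μ - 54 = (μ - 6)(μ - 3)^2.
Roots (with multiplicity): 3, 3, 6.

3, 3, 6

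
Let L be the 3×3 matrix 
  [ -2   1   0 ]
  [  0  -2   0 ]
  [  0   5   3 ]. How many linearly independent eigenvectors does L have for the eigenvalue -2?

1

L + 2I = [[0, 1, 0], [0, 0, 0], [0, 5, 5]].
This matrix has rank 2, so its null space has dimension 3 − 2 = 1.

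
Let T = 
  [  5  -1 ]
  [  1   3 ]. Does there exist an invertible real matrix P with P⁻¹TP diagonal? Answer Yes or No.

Characteristic polynomial: p(s) = s^2 - 8s + 16 = (s - 4)^2.
s = 4 has algebraic multiplicity 2; rank(T − 4I) = 1, so geometric multiplicity = 1.
Geometric multiplicity < algebraic multiplicity, so T is not diagonalizable.

No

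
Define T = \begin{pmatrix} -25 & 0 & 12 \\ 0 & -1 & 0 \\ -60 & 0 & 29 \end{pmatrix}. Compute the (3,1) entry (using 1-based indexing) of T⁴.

-6240

Characteristic polynomial: λ^3 - 3λ^2 - 9λ - 5 = (λ - 5)(λ + 1)^2, so the eigenvalues are -1, -1, 5.
λ=-1: eigenvector (1, 0, 2).
λ=-1: eigenvector (0, 1, 0).
λ=5: eigenvector (2, 0, 5).
P = [[1, 0, 2], [0, 1, 0], [2, 0, 5]], D = diag(-1, -1, 5), P⁻¹ = [[5, 0, -2], [0, 1, 0], [-2, 0, 1]].
T⁴ = P·diag(1, 1, 625)·P⁻¹ = [[-2495, 0, 1248], [0, 1, 0], [-6240, 0, 3121]].
The requested entry is -6240.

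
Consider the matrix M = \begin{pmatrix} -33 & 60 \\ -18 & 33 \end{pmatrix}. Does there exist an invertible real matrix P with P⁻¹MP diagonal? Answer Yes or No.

Yes

Characteristic polynomial: p(r) = r^2 - 9 = (r - 3)(r + 3).
All 2 eigenvalues are distinct, so M is diagonalizable.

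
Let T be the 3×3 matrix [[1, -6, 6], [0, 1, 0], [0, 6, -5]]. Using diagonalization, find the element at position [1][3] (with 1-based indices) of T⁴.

-624

Characteristic polynomial: λ^3 + 3λ^2 - 9λ + 5 = (λ - 1)^2(λ + 5), so the eigenvalues are -5, 1, 1.
λ=1: eigenvector (1, 0, 0).
λ=-5: eigenvector (-1, 0, 1).
λ=1: eigenvector (0, 1, 1).
P = [[1, -1, 0], [0, 0, 1], [0, 1, 1]], D = diag(1, -5, 1), P⁻¹ = [[1, -1, 1], [0, -1, 1], [0, 1, 0]].
T⁴ = P·diag(1, 625, 1)·P⁻¹ = [[1, 624, -624], [0, 1, 0], [0, -624, 625]].
The requested entry is -624.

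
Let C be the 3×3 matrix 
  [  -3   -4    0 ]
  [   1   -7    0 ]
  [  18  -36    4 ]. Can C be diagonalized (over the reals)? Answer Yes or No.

Characteristic polynomial: p(t) = t^3 + 6t^2 - 15t - 100 = (t - 4)(t + 5)^2.
t = -5 has algebraic multiplicity 2; rank(C + 5I) = 2, so geometric multiplicity = 1.
Geometric multiplicity < algebraic multiplicity, so C is not diagonalizable.

No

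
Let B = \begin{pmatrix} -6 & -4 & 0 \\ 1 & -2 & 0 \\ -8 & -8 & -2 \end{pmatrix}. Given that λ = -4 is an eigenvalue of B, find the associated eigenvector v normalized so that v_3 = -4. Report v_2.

1

B + 4I = [[-2, -4, 0], [1, 2, 0], [-8, -8, 2]].
Solving (B + 4I)v = 0 gives the eigenspace spanned by (-2, 1, -4).
With v_3 = -4, v = (-2, 1, -4), so v_2 = 1.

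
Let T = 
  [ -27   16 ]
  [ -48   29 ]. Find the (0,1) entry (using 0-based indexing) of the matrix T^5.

Characteristic polynomial: s^2 - 2s - 15 = (s - 5)(s + 3), so the eigenvalues are -3, 5.
s=-3: eigenvector (-2, -3).
s=5: eigenvector (1, 2).
P = [[-2, 1], [-3, 2]], D = diag(-3, 5), P⁻¹ = [[-2, 1], [-3, 2]].
T⁵ = P·diag(-243, 3125)·P⁻¹ = [[-10347, 6736], [-20208, 13229]].
The requested entry is 6736.

6736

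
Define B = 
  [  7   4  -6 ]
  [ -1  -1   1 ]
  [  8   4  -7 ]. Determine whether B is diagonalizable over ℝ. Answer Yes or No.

No

Characteristic polynomial: p(λ) = λ^3 + λ^2 - λ - 1 = (λ - 1)(λ + 1)^2.
λ = -1 has algebraic multiplicity 2; rank(B + 1I) = 2, so geometric multiplicity = 1.
Geometric multiplicity < algebraic multiplicity, so B is not diagonalizable.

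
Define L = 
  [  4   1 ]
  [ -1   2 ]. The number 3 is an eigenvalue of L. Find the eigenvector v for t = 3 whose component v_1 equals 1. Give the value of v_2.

L − 3I = [[1, 1], [-1, -1]].
Solving (L − 3I)v = 0 gives the eigenspace spanned by (1, -1).
With v_1 = 1, v = (1, -1), so v_2 = -1.

-1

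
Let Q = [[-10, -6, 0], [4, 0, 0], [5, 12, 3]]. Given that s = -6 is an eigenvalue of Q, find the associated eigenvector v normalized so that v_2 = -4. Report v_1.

Q + 6I = [[-4, -6, 0], [4, 6, 0], [5, 12, 9]].
Solving (Q + 6I)v = 0 gives the eigenspace spanned by (6, -4, 2).
With v_2 = -4, v = (6, -4, 2), so v_1 = 6.

6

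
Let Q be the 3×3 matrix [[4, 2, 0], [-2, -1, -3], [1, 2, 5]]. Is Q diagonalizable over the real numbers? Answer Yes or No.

Characteristic polynomial: p(t) = t^3 - 8t^2 + 21t - 18 = (t - 3)^2(t - 2).
t = 3 has algebraic multiplicity 2; rank(Q − 3I) = 2, so geometric multiplicity = 1.
Geometric multiplicity < algebraic multiplicity, so Q is not diagonalizable.

No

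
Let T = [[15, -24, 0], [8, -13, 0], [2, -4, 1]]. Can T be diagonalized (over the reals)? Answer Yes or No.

Yes

Characteristic polynomial: p(s) = s^3 - 3s^2 - s + 3 = (s - 3)(s - 1)(s + 1).
All 3 eigenvalues are distinct, so T is diagonalizable.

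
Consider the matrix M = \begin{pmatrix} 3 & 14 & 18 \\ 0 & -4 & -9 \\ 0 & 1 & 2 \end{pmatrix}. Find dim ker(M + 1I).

1

M + 1I = [[4, 14, 18], [0, -3, -9], [0, 1, 3]].
This matrix has rank 2, so its null space has dimension 3 − 2 = 1.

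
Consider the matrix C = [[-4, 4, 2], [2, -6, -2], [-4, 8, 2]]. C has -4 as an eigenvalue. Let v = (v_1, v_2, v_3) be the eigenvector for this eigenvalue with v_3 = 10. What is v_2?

-5

C + 4I = [[0, 4, 2], [2, -2, -2], [-4, 8, 6]].
Solving (C + 4I)v = 0 gives the eigenspace spanned by (5, -5, 10).
With v_3 = 10, v = (5, -5, 10), so v_2 = -5.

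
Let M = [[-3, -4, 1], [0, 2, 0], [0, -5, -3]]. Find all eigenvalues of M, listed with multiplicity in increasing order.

-3, -3, 2

Characteristic polynomial: p(r) = r^3 + 4r^2 - 3r - 18 = (r - 2)(r + 3)^2.
Roots (with multiplicity): -3, -3, 2.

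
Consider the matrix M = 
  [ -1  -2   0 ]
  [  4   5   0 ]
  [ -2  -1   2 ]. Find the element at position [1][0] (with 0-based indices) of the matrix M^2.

16

Characteristic polynomial: μ^3 - 6μ^2 + 11μ - 6 = (μ - 3)(μ - 2)(μ - 1), so the eigenvalues are 1, 2, 3.
μ=3: eigenvector (-1, 2, 0).
μ=1: eigenvector (-1, 1, -1).
μ=2: eigenvector (0, 0, 1).
P = [[-1, -1, 0], [2, 1, 0], [0, -1, 1]], D = diag(3, 1, 2), P⁻¹ = [[1, 1, 0], [-2, -1, 0], [-2, -1, 1]].
M² = P·diag(9, 1, 4)·P⁻¹ = [[-7, -8, 0], [16, 17, 0], [-6, -3, 4]].
The requested entry is 16.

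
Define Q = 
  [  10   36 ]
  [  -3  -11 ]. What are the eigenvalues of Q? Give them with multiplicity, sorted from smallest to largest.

-2, 1

Characteristic polynomial: p(r) = r^2 + r - 2 = (r - 1)(r + 2).
Roots (with multiplicity): -2, 1.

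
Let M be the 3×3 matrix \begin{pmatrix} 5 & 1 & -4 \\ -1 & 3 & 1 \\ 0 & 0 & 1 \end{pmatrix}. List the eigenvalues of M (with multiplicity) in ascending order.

Characteristic polynomial: p(μ) = μ^3 - 9μ^2 + 24μ - 16 = (μ - 4)^2(μ - 1).
Roots (with multiplicity): 1, 4, 4.

1, 4, 4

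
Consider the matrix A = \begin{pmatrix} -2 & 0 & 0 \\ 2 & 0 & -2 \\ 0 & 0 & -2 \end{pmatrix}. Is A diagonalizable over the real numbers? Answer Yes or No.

Characteristic polynomial: p(t) = t^3 + 4t^2 + 4t = t(t + 2)^2.
t = -2 has algebraic multiplicity 2; rank(A + 2I) = 1, so geometric multiplicity = 2.
Every eigenvalue has geometric = algebraic multiplicity, so A is diagonalizable.

Yes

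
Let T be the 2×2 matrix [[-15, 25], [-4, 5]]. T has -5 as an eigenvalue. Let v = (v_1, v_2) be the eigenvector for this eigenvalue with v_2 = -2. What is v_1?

T + 5I = [[-10, 25], [-4, 10]].
Solving (T + 5I)v = 0 gives the eigenspace spanned by (-5, -2).
With v_2 = -2, v = (-5, -2), so v_1 = -5.

-5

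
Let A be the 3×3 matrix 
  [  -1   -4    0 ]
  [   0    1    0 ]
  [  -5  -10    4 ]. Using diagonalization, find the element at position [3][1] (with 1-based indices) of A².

Characteristic polynomial: r^3 - 4r^2 - r + 4 = (r - 4)(r - 1)(r + 1), so the eigenvalues are -1, 1, 4.
r=-1: eigenvector (1, 0, 1).
r=4: eigenvector (0, 0, 1).
r=1: eigenvector (-2, 1, 0).
P = [[1, 0, -2], [0, 0, 1], [1, 1, 0]], D = diag(-1, 4, 1), P⁻¹ = [[1, 2, 0], [-1, -2, 1], [0, 1, 0]].
A² = P·diag(1, 16, 1)·P⁻¹ = [[1, 0, 0], [0, 1, 0], [-15, -30, 16]].
The requested entry is -15.

-15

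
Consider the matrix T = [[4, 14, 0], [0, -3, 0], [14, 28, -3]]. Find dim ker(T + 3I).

2

T + 3I = [[7, 14, 0], [0, 0, 0], [14, 28, 0]].
This matrix has rank 1, so its null space has dimension 3 − 1 = 2.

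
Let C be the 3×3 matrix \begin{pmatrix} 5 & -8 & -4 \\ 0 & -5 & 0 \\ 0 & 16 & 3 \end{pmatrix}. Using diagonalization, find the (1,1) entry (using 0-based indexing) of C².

Characteristic polynomial: s^3 - 3s^2 - 25s + 75 = (s - 5)(s - 3)(s + 5), so the eigenvalues are -5, 3, 5.
s=5: eigenvector (1, 0, 0).
s=-5: eigenvector (0, 1, -2).
s=3: eigenvector (2, 0, 1).
P = [[1, 0, 2], [0, 1, 0], [0, -2, 1]], D = diag(5, -5, 3), P⁻¹ = [[1, -4, -2], [0, 1, 0], [0, 2, 1]].
C² = P·diag(25, 25, 9)·P⁻¹ = [[25, -64, -32], [0, 25, 0], [0, -32, 9]].
The requested entry is 25.

25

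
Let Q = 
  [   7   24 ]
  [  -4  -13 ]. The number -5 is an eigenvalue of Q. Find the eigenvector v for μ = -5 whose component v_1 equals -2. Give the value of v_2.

Q + 5I = [[12, 24], [-4, -8]].
Solving (Q + 5I)v = 0 gives the eigenspace spanned by (-2, 1).
With v_1 = -2, v = (-2, 1), so v_2 = 1.

1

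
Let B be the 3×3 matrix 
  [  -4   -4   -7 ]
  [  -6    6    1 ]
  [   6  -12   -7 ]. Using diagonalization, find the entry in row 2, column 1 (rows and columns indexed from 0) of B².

-12

Characteristic polynomial: μ^3 + 5μ^2 - 8μ - 12 = (μ - 2)(μ + 1)(μ + 6), so the eigenvalues are -6, -1, 2.
μ=-1: eigenvector (-1, -1, 1).
μ=-6: eigenvector (2, 1, 0).
μ=2: eigenvector (-1, -2, 2).
P = [[-1, 2, -1], [-1, 1, -2], [1, 0, 2]], D = diag(-1, -6, 2), P⁻¹ = [[-2, 4, 3], [0, 1, 1], [1, -2, -1]].
B² = P·diag(1, 36, 4)·P⁻¹ = [[-2, 76, 73], [-6, 48, 41], [6, -12, -5]].
The requested entry is -12.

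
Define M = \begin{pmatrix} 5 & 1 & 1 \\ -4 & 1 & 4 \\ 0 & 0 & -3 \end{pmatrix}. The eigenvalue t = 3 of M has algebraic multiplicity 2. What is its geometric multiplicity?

1

M − 3I = [[2, 1, 1], [-4, -2, 4], [0, 0, -6]].
This matrix has rank 2, so its null space has dimension 3 − 2 = 1.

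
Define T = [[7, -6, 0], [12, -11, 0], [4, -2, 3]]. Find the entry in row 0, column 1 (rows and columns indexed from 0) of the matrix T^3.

Characteristic polynomial: μ^3 + μ^2 - 17μ + 15 = (μ - 3)(μ - 1)(μ + 5), so the eigenvalues are -5, 1, 3.
μ=-5: eigenvector (-1, -2, 0).
μ=1: eigenvector (1, 1, -1).
μ=3: eigenvector (0, 0, 1).
P = [[-1, 1, 0], [-2, 1, 0], [0, -1, 1]], D = diag(-5, 1, 3), P⁻¹ = [[1, -1, 0], [2, -1, 0], [2, -1, 1]].
T³ = P·diag(-125, 1, 27)·P⁻¹ = [[127, -126, 0], [252, -251, 0], [52, -26, 27]].
The requested entry is -126.

-126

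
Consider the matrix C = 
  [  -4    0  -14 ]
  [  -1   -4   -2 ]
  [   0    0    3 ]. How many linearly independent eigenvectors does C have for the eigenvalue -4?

C + 4I = [[0, 0, -14], [-1, 0, -2], [0, 0, 7]].
This matrix has rank 2, so its null space has dimension 3 − 2 = 1.

1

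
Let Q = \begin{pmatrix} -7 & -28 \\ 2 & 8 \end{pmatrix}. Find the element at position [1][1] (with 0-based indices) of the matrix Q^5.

8

Characteristic polynomial: μ^2 - μ = μ(μ - 1), so the eigenvalues are 0, 1.
μ=1: eigenvector (7, -2).
μ=0: eigenvector (4, -1).
P = [[7, 4], [-2, -1]], D = diag(1, 0), P⁻¹ = [[-1, -4], [2, 7]].
Q⁵ = P·diag(1, 0)·P⁻¹ = [[-7, -28], [2, 8]].
The requested entry is 8.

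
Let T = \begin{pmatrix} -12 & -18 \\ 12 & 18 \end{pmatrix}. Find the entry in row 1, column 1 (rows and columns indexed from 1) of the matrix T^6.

-93312

Characteristic polynomial: λ^2 - 6λ = λ(λ - 6), so the eigenvalues are 0, 6.
λ=6: eigenvector (1, -1).
λ=0: eigenvector (3, -2).
P = [[1, 3], [-1, -2]], D = diag(6, 0), P⁻¹ = [[-2, -3], [1, 1]].
T⁶ = P·diag(46656, 0)·P⁻¹ = [[-93312, -139968], [93312, 139968]].
The requested entry is -93312.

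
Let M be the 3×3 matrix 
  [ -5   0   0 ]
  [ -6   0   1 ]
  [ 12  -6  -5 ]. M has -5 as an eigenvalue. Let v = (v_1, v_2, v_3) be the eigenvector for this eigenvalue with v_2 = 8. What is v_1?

4

M + 5I = [[0, 0, 0], [-6, 5, 1], [12, -6, 0]].
Solving (M + 5I)v = 0 gives the eigenspace spanned by (4, 8, -16).
With v_2 = 8, v = (4, 8, -16), so v_1 = 4.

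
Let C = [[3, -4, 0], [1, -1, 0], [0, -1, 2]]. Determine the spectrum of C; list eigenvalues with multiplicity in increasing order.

1, 1, 2

Characteristic polynomial: p(μ) = μ^3 - 4μ^2 + 5μ - 2 = (μ - 2)(μ - 1)^2.
Roots (with multiplicity): 1, 1, 2.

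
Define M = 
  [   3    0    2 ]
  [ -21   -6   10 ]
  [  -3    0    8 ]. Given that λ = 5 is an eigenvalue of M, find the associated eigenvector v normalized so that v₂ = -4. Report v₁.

M − 5I = [[-2, 0, 2], [-21, -11, 10], [-3, 0, 3]].
Solving (M − 5I)v = 0 gives the eigenspace spanned by (4, -4, 4).
With v₂ = -4, v = (4, -4, 4), so v₁ = 4.

4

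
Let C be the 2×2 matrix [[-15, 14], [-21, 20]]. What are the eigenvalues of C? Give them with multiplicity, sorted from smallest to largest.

Characteristic polynomial: p(μ) = μ^2 - 5μ - 6 = (μ - 6)(μ + 1).
Roots (with multiplicity): -1, 6.

-1, 6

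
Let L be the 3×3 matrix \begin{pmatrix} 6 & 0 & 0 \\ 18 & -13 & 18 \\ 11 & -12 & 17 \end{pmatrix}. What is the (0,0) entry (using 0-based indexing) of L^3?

216

Characteristic polynomial: s^3 - 10s^2 + 19s + 30 = (s - 6)(s - 5)(s + 1), so the eigenvalues are -1, 5, 6.
s=6: eigenvector (1, 0, -1).
s=-1: eigenvector (0, 3, 2).
s=5: eigenvector (0, 1, 1).
P = [[1, 0, 0], [0, 3, 1], [-1, 2, 1]], D = diag(6, -1, 5), P⁻¹ = [[1, 0, 0], [-1, 1, -1], [3, -2, 3]].
L³ = P·diag(216, -1, 125)·P⁻¹ = [[216, 0, 0], [378, -253, 378], [161, -252, 377]].
The requested entry is 216.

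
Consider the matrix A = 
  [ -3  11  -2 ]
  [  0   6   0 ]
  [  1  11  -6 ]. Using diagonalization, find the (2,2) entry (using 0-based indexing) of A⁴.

994

Characteristic polynomial: s^3 + 3s^2 - 34s - 120 = (s - 6)(s + 4)(s + 5), so the eigenvalues are -5, -4, 6.
s=6: eigenvector (1, 1, 1).
s=-4: eigenvector (2, 0, 1).
s=-5: eigenvector (1, 0, 1).
P = [[1, 2, 1], [1, 0, 0], [1, 1, 1]], D = diag(6, -4, -5), P⁻¹ = [[0, 1, 0], [1, 0, -1], [-1, -1, 2]].
A⁴ = P·diag(1296, 256, 625)·P⁻¹ = [[-113, 671, 738], [0, 1296, 0], [-369, 671, 994]].
The requested entry is 994.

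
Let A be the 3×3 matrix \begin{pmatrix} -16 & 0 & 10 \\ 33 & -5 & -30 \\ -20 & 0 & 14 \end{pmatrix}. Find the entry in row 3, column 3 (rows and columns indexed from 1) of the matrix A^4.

-784

Characteristic polynomial: λ^3 + 7λ^2 - 14λ - 120 = (λ - 4)(λ + 5)(λ + 6), so the eigenvalues are -6, -5, 4.
λ=-5: eigenvector (0, 1, 0).
λ=-6: eigenvector (1, -3, 1).
λ=4: eigenvector (1, -3, 2).
P = [[0, 1, 1], [1, -3, -3], [0, 1, 2]], D = diag(-5, -6, 4), P⁻¹ = [[3, 1, 0], [2, 0, -1], [-1, 0, 1]].
A⁴ = P·diag(625, 1296, 256)·P⁻¹ = [[2336, 0, -1040], [-5133, 625, 3120], [2080, 0, -784]].
The requested entry is -784.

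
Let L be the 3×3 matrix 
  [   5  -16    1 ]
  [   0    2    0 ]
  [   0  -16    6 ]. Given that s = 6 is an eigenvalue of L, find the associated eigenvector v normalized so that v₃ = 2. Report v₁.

L − 6I = [[-1, -16, 1], [0, -4, 0], [0, -16, 0]].
Solving (L − 6I)v = 0 gives the eigenspace spanned by (2, 0, 2).
With v₃ = 2, v = (2, 0, 2), so v₁ = 2.

2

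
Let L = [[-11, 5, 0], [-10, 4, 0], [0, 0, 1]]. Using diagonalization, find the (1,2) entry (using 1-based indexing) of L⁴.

Characteristic polynomial: s^3 + 6s^2 - s - 6 = (s - 1)(s + 1)(s + 6), so the eigenvalues are -6, -1, 1.
s=-1: eigenvector (1, 2, 0).
s=-6: eigenvector (-1, -1, 0).
s=1: eigenvector (0, 0, 1).
P = [[1, -1, 0], [2, -1, 0], [0, 0, 1]], D = diag(-1, -6, 1), P⁻¹ = [[-1, 1, 0], [-2, 1, 0], [0, 0, 1]].
L⁴ = P·diag(1, 1296, 1)·P⁻¹ = [[2591, -1295, 0], [2590, -1294, 0], [0, 0, 1]].
The requested entry is -1295.

-1295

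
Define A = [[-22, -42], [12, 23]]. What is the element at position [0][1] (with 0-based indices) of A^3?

Characteristic polynomial: s^2 - s - 2 = (s - 2)(s + 1), so the eigenvalues are -1, 2.
s=-1: eigenvector (2, -1).
s=2: eigenvector (-7, 4).
P = [[2, -7], [-1, 4]], D = diag(-1, 2), P⁻¹ = [[4, 7], [1, 2]].
A³ = P·diag(-1, 8)·P⁻¹ = [[-64, -126], [36, 71]].
The requested entry is -126.

-126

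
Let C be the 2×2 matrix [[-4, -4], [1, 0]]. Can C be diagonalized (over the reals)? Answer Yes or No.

Characteristic polynomial: p(μ) = μ^2 + 4μ + 4 = (μ + 2)^2.
μ = -2 has algebraic multiplicity 2; rank(C + 2I) = 1, so geometric multiplicity = 1.
Geometric multiplicity < algebraic multiplicity, so C is not diagonalizable.

No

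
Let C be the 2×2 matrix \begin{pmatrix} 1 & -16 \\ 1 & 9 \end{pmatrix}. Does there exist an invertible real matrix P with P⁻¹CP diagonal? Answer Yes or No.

Characteristic polynomial: p(λ) = λ^2 - 10λ + 25 = (λ - 5)^2.
λ = 5 has algebraic multiplicity 2; rank(C − 5I) = 1, so geometric multiplicity = 1.
Geometric multiplicity < algebraic multiplicity, so C is not diagonalizable.

No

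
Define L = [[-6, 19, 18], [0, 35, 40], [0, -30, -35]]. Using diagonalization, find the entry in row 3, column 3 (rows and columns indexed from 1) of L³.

-875

Characteristic polynomial: λ^3 + 6λ^2 - 25λ - 150 = (λ - 5)(λ + 5)(λ + 6), so the eigenvalues are -6, -5, 5.
λ=-5: eigenvector (-1, -1, 1).
λ=5: eigenvector (2, 4, -3).
λ=-6: eigenvector (1, 0, 0).
P = [[-1, 2, 1], [-1, 4, 0], [1, -3, 0]], D = diag(-5, 5, -6), P⁻¹ = [[0, 3, 4], [0, 1, 1], [1, 1, 2]].
L³ = P·diag(-125, 125, -216)·P⁻¹ = [[-216, 409, 318], [0, 875, 1000], [0, -750, -875]].
The requested entry is -875.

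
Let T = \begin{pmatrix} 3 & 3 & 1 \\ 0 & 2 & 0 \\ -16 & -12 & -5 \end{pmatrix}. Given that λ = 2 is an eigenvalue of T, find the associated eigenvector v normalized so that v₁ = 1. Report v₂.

1

T − 2I = [[1, 3, 1], [0, 0, 0], [-16, -12, -7]].
Solving (T − 2I)v = 0 gives the eigenspace spanned by (1, 1, -4).
With v₁ = 1, v = (1, 1, -4), so v₂ = 1.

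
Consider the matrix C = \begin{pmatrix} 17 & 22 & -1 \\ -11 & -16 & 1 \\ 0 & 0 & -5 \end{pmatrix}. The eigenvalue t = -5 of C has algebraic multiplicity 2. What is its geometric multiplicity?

C + 5I = [[22, 22, -1], [-11, -11, 1], [0, 0, 0]].
This matrix has rank 2, so its null space has dimension 3 − 2 = 1.

1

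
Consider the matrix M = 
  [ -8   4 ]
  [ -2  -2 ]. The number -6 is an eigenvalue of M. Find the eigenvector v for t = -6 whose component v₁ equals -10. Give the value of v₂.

M + 6I = [[-2, 4], [-2, 4]].
Solving (M + 6I)v = 0 gives the eigenspace spanned by (-10, -5).
With v₁ = -10, v = (-10, -5), so v₂ = -5.

-5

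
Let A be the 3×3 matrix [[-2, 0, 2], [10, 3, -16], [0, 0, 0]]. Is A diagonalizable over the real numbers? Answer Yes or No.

Yes

Characteristic polynomial: p(r) = r^3 - r^2 - 6r = r(r - 3)(r + 2).
All 3 eigenvalues are distinct, so A is diagonalizable.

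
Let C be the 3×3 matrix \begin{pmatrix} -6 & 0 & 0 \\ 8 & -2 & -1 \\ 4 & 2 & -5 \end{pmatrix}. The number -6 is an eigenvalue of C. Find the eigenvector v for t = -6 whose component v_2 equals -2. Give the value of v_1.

1

C + 6I = [[0, 0, 0], [8, 4, -1], [4, 2, 1]].
Solving (C + 6I)v = 0 gives the eigenspace spanned by (1, -2, 0).
With v_2 = -2, v = (1, -2, 0), so v_1 = 1.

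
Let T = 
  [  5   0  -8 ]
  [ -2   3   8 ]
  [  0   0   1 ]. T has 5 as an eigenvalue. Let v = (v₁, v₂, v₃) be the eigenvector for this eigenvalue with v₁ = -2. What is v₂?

2

T − 5I = [[0, 0, -8], [-2, -2, 8], [0, 0, -4]].
Solving (T − 5I)v = 0 gives the eigenspace spanned by (-2, 2, 0).
With v₁ = -2, v = (-2, 2, 0), so v₂ = 2.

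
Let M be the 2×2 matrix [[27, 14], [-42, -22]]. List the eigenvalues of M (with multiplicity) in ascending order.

Characteristic polynomial: p(t) = t^2 - 5t - 6 = (t - 6)(t + 1).
Roots (with multiplicity): -1, 6.

-1, 6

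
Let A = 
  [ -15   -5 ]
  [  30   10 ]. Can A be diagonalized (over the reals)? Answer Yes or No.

Yes

Characteristic polynomial: p(t) = t^2 + 5t = t(t + 5).
All 2 eigenvalues are distinct, so A is diagonalizable.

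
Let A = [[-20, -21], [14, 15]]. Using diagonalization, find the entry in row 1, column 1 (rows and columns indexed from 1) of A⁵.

-23330

Characteristic polynomial: t^2 + 5t - 6 = (t - 1)(t + 6), so the eigenvalues are -6, 1.
t=-6: eigenvector (3, -2).
t=1: eigenvector (-1, 1).
P = [[3, -1], [-2, 1]], D = diag(-6, 1), P⁻¹ = [[1, 1], [2, 3]].
A⁵ = P·diag(-7776, 1)·P⁻¹ = [[-23330, -23331], [15554, 15555]].
The requested entry is -23330.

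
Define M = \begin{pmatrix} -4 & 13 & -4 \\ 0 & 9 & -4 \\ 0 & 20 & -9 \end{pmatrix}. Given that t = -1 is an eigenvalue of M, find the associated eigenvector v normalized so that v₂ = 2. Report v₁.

M + 1I = [[-3, 13, -4], [0, 10, -4], [0, 20, -8]].
Solving (M + 1I)v = 0 gives the eigenspace spanned by (2, 2, 5).
With v₂ = 2, v = (2, 2, 5), so v₁ = 2.

2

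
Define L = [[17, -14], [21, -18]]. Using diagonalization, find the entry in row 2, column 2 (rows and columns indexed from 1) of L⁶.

10830

Characteristic polynomial: r^2 + r - 12 = (r - 3)(r + 4), so the eigenvalues are -4, 3.
r=3: eigenvector (1, 1).
r=-4: eigenvector (2, 3).
P = [[1, 2], [1, 3]], D = diag(3, -4), P⁻¹ = [[3, -2], [-1, 1]].
L⁶ = P·diag(729, 4096)·P⁻¹ = [[-6005, 6734], [-10101, 10830]].
The requested entry is 10830.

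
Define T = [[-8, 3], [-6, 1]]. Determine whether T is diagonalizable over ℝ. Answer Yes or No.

Characteristic polynomial: p(r) = r^2 + 7r + 10 = (r + 2)(r + 5).
All 2 eigenvalues are distinct, so T is diagonalizable.

Yes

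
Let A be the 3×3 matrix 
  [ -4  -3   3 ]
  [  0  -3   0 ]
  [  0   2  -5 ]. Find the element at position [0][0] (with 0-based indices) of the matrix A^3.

-64

Characteristic polynomial: λ^3 + 12λ^2 + 47λ + 60 = (λ + 3)(λ + 4)(λ + 5), so the eigenvalues are -5, -4, -3.
λ=-5: eigenvector (-3, 0, 1).
λ=-3: eigenvector (0, 1, 1).
λ=-4: eigenvector (1, 0, 0).
P = [[-3, 0, 1], [0, 1, 0], [1, 1, 0]], D = diag(-5, -3, -4), P⁻¹ = [[0, -1, 1], [0, 1, 0], [1, -3, 3]].
A³ = P·diag(-125, -27, -64)·P⁻¹ = [[-64, -183, 183], [0, -27, 0], [0, 98, -125]].
The requested entry is -64.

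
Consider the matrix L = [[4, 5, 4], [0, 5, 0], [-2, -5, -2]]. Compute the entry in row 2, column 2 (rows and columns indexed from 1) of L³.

125

Characteristic polynomial: μ^3 - 7μ^2 + 10μ = μ(μ - 5)(μ - 2), so the eigenvalues are 0, 2, 5.
μ=0: eigenvector (1, 0, -1).
μ=2: eigenvector (2, 0, -1).
μ=5: eigenvector (1, 1, -1).
P = [[1, 2, 1], [0, 0, 1], [-1, -1, -1]], D = diag(0, 2, 5), P⁻¹ = [[-1, -1, -2], [1, 0, 1], [0, 1, 0]].
L³ = P·diag(0, 8, 125)·P⁻¹ = [[16, 125, 16], [0, 125, 0], [-8, -125, -8]].
The requested entry is 125.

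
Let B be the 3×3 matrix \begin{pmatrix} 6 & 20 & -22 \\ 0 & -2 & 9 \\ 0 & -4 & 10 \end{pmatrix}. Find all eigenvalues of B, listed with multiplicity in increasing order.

4, 4, 6

Characteristic polynomial: p(r) = r^3 - 14r^2 + 64r - 96 = (r - 6)(r - 4)^2.
Roots (with multiplicity): 4, 4, 6.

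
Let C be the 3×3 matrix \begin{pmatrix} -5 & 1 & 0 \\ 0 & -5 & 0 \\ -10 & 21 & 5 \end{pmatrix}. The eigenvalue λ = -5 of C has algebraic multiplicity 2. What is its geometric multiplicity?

C + 5I = [[0, 1, 0], [0, 0, 0], [-10, 21, 10]].
This matrix has rank 2, so its null space has dimension 3 − 2 = 1.

1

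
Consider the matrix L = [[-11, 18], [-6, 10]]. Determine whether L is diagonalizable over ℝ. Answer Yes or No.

Yes

Characteristic polynomial: p(λ) = λ^2 + λ - 2 = (λ - 1)(λ + 2).
All 2 eigenvalues are distinct, so L is diagonalizable.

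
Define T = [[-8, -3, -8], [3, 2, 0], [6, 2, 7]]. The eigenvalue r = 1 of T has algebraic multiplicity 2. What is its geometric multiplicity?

T − 1I = [[-9, -3, -8], [3, 1, 0], [6, 2, 6]].
This matrix has rank 2, so its null space has dimension 3 − 2 = 1.

1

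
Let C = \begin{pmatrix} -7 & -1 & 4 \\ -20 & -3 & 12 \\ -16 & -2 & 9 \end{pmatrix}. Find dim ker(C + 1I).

C + 1I = [[-6, -1, 4], [-20, -2, 12], [-16, -2, 10]].
This matrix has rank 2, so its null space has dimension 3 − 2 = 1.

1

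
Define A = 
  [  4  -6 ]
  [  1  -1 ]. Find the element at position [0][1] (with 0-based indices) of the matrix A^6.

Characteristic polynomial: s^2 - 3s + 2 = (s - 2)(s - 1), so the eigenvalues are 1, 2.
s=1: eigenvector (-2, -1).
s=2: eigenvector (3, 1).
P = [[-2, 3], [-1, 1]], D = diag(1, 2), P⁻¹ = [[1, -3], [1, -2]].
A⁶ = P·diag(1, 64)·P⁻¹ = [[190, -378], [63, -125]].
The requested entry is -378.

-378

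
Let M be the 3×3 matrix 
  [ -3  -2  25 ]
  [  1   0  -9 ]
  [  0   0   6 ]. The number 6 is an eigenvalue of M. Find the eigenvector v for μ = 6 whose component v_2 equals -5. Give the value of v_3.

5

M − 6I = [[-9, -2, 25], [1, -6, -9], [0, 0, 0]].
Solving (M − 6I)v = 0 gives the eigenspace spanned by (15, -5, 5).
With v_2 = -5, v = (15, -5, 5), so v_3 = 5.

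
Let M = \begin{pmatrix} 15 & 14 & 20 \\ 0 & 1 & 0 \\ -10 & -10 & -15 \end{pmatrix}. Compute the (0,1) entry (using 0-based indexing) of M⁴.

Characteristic polynomial: λ^3 - λ^2 - 25λ + 25 = (λ - 5)(λ - 1)(λ + 5), so the eigenvalues are -5, 1, 5.
λ=-5: eigenvector (1, 0, -1).
λ=1: eigenvector (-1, 1, 0).
λ=5: eigenvector (2, 0, -1).
P = [[1, -1, 2], [0, 1, 0], [-1, 0, -1]], D = diag(-5, 1, 5), P⁻¹ = [[-1, -1, -2], [0, 1, 0], [1, 1, 1]].
M⁴ = P·diag(625, 1, 625)·P⁻¹ = [[625, 624, 0], [0, 1, 0], [0, 0, 625]].
The requested entry is 624.

624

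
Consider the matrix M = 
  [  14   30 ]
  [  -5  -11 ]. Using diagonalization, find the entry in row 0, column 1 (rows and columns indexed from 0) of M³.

390

Characteristic polynomial: t^2 - 3t - 4 = (t - 4)(t + 1), so the eigenvalues are -1, 4.
t=4: eigenvector (-3, 1).
t=-1: eigenvector (-2, 1).
P = [[-3, -2], [1, 1]], D = diag(4, -1), P⁻¹ = [[-1, -2], [1, 3]].
M³ = P·diag(64, -1)·P⁻¹ = [[194, 390], [-65, -131]].
The requested entry is 390.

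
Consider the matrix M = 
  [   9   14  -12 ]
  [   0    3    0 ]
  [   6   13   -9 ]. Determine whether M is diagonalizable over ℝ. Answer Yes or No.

Characteristic polynomial: p(r) = r^3 - 3r^2 - 9r + 27 = (r - 3)^2(r + 3).
r = 3 has algebraic multiplicity 2; rank(M − 3I) = 2, so geometric multiplicity = 1.
Geometric multiplicity < algebraic multiplicity, so M is not diagonalizable.

No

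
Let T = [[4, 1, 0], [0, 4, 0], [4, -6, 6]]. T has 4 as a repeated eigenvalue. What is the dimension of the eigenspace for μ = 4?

T − 4I = [[0, 1, 0], [0, 0, 0], [4, -6, 2]].
This matrix has rank 2, so its null space has dimension 3 − 2 = 1.

1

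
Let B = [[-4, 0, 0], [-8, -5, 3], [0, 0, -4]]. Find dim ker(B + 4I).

B + 4I = [[0, 0, 0], [-8, -1, 3], [0, 0, 0]].
This matrix has rank 1, so its null space has dimension 3 − 1 = 2.

2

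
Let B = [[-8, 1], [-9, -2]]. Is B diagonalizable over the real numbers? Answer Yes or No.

No

Characteristic polynomial: p(s) = s^2 + 10s + 25 = (s + 5)^2.
s = -5 has algebraic multiplicity 2; rank(B + 5I) = 1, so geometric multiplicity = 1.
Geometric multiplicity < algebraic multiplicity, so B is not diagonalizable.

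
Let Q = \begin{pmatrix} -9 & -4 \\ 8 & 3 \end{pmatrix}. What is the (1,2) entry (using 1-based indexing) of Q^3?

-124

Characteristic polynomial: μ^2 + 6μ + 5 = (μ + 1)(μ + 5), so the eigenvalues are -5, -1.
μ=-1: eigenvector (1, -2).
μ=-5: eigenvector (1, -1).
P = [[1, 1], [-2, -1]], D = diag(-1, -5), P⁻¹ = [[-1, -1], [2, 1]].
Q³ = P·diag(-1, -125)·P⁻¹ = [[-249, -124], [248, 123]].
The requested entry is -124.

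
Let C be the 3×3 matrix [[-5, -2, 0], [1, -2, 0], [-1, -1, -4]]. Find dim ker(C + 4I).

C + 4I = [[-1, -2, 0], [1, 2, 0], [-1, -1, 0]].
This matrix has rank 2, so its null space has dimension 3 − 2 = 1.

1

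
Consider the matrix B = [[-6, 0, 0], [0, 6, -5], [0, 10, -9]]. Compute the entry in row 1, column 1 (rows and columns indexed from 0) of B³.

66

Characteristic polynomial: s^3 + 9s^2 + 14s - 24 = (s - 1)(s + 4)(s + 6), so the eigenvalues are -6, -4, 1.
s=-6: eigenvector (1, 0, 0).
s=-4: eigenvector (0, 1, 2).
s=1: eigenvector (0, -1, -1).
P = [[1, 0, 0], [0, 1, -1], [0, 2, -1]], D = diag(-6, -4, 1), P⁻¹ = [[1, 0, 0], [0, -1, 1], [0, -2, 1]].
B³ = P·diag(-216, -64, 1)·P⁻¹ = [[-216, 0, 0], [0, 66, -65], [0, 130, -129]].
The requested entry is 66.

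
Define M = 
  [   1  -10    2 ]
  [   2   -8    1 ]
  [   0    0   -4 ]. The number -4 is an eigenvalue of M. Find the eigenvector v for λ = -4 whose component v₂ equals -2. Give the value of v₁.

M + 4I = [[5, -10, 2], [2, -4, 1], [0, 0, 0]].
Solving (M + 4I)v = 0 gives the eigenspace spanned by (-4, -2, 0).
With v₂ = -2, v = (-4, -2, 0), so v₁ = -4.

-4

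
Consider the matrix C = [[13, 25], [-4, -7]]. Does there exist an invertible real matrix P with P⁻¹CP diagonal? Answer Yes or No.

No

Characteristic polynomial: p(μ) = μ^2 - 6μ + 9 = (μ - 3)^2.
μ = 3 has algebraic multiplicity 2; rank(C − 3I) = 1, so geometric multiplicity = 1.
Geometric multiplicity < algebraic multiplicity, so C is not diagonalizable.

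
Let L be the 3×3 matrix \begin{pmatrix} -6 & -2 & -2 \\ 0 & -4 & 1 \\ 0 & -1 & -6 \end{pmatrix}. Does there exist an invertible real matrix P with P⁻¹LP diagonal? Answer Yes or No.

No

Characteristic polynomial: p(s) = s^3 + 16s^2 + 85s + 150 = (s + 5)^2(s + 6).
s = -5 has algebraic multiplicity 2; rank(L + 5I) = 2, so geometric multiplicity = 1.
Geometric multiplicity < algebraic multiplicity, so L is not diagonalizable.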